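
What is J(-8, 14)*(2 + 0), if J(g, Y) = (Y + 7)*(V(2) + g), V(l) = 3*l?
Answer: -84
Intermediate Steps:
J(g, Y) = (6 + g)*(7 + Y) (J(g, Y) = (Y + 7)*(3*2 + g) = (7 + Y)*(6 + g) = (6 + g)*(7 + Y))
J(-8, 14)*(2 + 0) = (42 + 6*14 + 7*(-8) + 14*(-8))*(2 + 0) = (42 + 84 - 56 - 112)*2 = -42*2 = -84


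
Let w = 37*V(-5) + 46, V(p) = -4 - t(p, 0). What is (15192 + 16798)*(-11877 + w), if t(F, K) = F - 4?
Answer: -372555540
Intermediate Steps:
t(F, K) = -4 + F
V(p) = -p (V(p) = -4 - (-4 + p) = -4 + (4 - p) = -p)
w = 231 (w = 37*(-1*(-5)) + 46 = 37*5 + 46 = 185 + 46 = 231)
(15192 + 16798)*(-11877 + w) = (15192 + 16798)*(-11877 + 231) = 31990*(-11646) = -372555540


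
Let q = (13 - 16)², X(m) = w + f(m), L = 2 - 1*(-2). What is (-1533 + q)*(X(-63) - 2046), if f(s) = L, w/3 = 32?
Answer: 2965704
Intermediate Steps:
L = 4 (L = 2 + 2 = 4)
w = 96 (w = 3*32 = 96)
f(s) = 4
X(m) = 100 (X(m) = 96 + 4 = 100)
q = 9 (q = (-3)² = 9)
(-1533 + q)*(X(-63) - 2046) = (-1533 + 9)*(100 - 2046) = -1524*(-1946) = 2965704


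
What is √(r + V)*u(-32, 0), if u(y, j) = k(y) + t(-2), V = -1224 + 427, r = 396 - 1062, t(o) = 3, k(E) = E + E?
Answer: -61*I*√1463 ≈ -2333.2*I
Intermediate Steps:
k(E) = 2*E
r = -666
V = -797
u(y, j) = 3 + 2*y (u(y, j) = 2*y + 3 = 3 + 2*y)
√(r + V)*u(-32, 0) = √(-666 - 797)*(3 + 2*(-32)) = √(-1463)*(3 - 64) = (I*√1463)*(-61) = -61*I*√1463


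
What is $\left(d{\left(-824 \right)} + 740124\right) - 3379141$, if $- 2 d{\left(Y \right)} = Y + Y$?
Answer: $-2638193$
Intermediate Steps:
$d{\left(Y \right)} = - Y$ ($d{\left(Y \right)} = - \frac{Y + Y}{2} = - \frac{2 Y}{2} = - Y$)
$\left(d{\left(-824 \right)} + 740124\right) - 3379141 = \left(\left(-1\right) \left(-824\right) + 740124\right) - 3379141 = \left(824 + 740124\right) - 3379141 = 740948 - 3379141 = -2638193$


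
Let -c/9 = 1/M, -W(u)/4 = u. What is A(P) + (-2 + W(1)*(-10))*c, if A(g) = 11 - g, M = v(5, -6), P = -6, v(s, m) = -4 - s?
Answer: 55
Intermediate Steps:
W(u) = -4*u
M = -9 (M = -4 - 1*5 = -4 - 5 = -9)
c = 1 (c = -9/(-9) = -9*(-⅑) = 1)
A(P) + (-2 + W(1)*(-10))*c = (11 - 1*(-6)) + (-2 - 4*1*(-10))*1 = (11 + 6) + (-2 - 4*(-10))*1 = 17 + (-2 + 40)*1 = 17 + 38*1 = 17 + 38 = 55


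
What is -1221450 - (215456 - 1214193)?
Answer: -222713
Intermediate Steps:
-1221450 - (215456 - 1214193) = -1221450 - 1*(-998737) = -1221450 + 998737 = -222713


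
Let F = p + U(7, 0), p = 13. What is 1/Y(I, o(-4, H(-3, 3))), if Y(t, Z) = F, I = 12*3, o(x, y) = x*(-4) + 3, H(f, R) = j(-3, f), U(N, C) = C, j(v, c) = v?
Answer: 1/13 ≈ 0.076923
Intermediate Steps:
H(f, R) = -3
o(x, y) = 3 - 4*x (o(x, y) = -4*x + 3 = 3 - 4*x)
I = 36
F = 13 (F = 13 + 0 = 13)
Y(t, Z) = 13
1/Y(I, o(-4, H(-3, 3))) = 1/13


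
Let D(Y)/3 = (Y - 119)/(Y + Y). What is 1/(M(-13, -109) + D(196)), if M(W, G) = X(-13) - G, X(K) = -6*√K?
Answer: 343672/39130417 + 18816*I*√13/39130417 ≈ 0.0087827 + 0.0017337*I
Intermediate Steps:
M(W, G) = -G - 6*I*√13 (M(W, G) = -6*I*√13 - G = -G - 6*I*√13)
D(Y) = 3*(-119 + Y)/(2*Y) (D(Y) = 3*((Y - 119)/(Y + Y)) = 3*((-119 + Y)/((2*Y))) = 3*((-119 + Y)*(1/(2*Y))) = 3*((-119 + Y)/(2*Y)) = 3*(-119 + Y)/(2*Y))
1/(M(-13, -109) + D(196)) = 1/((-1*(-109) - 6*I*√13) + (3/2)*(-119 + 196)/196) = 1/((109 - 6*I*√13) + (3/2)*(1/196)*77) = 1/((109 - 6*I*√13) + 33/56) = 1/(6137/56 - 6*I*√13)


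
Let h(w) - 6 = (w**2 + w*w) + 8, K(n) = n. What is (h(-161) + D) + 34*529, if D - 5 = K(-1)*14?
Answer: 69833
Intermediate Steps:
h(w) = 14 + 2*w**2 (h(w) = 6 + ((w**2 + w*w) + 8) = 6 + ((w**2 + w**2) + 8) = 6 + (2*w**2 + 8) = 6 + (8 + 2*w**2) = 14 + 2*w**2)
D = -9 (D = 5 - 1*14 = 5 - 14 = -9)
(h(-161) + D) + 34*529 = ((14 + 2*(-161)**2) - 9) + 34*529 = ((14 + 2*25921) - 9) + 17986 = ((14 + 51842) - 9) + 17986 = (51856 - 9) + 17986 = 51847 + 17986 = 69833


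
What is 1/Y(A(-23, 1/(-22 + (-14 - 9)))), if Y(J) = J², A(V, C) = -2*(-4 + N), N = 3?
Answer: ¼ ≈ 0.25000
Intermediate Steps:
A(V, C) = 2 (A(V, C) = -2*(-4 + 3) = -2*(-1) = 2)
1/Y(A(-23, 1/(-22 + (-14 - 9)))) = 1/(2²) = 1/4 = ¼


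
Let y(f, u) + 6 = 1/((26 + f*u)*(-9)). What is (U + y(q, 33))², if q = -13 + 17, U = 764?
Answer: 1161814515625/2022084 ≈ 5.7456e+5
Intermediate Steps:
q = 4
y(f, u) = -6 - 1/(9*(26 + f*u)) (y(f, u) = -6 + 1/((26 + f*u)*(-9)) = -6 - ⅑/(26 + f*u) = -6 - 1/(9*(26 + f*u)))
(U + y(q, 33))² = (764 + (-1405 - 54*4*33)/(9*(26 + 4*33)))² = (764 + (-1405 - 7128)/(9*(26 + 132)))² = (764 + (⅑)*(-8533)/158)² = (764 + (⅑)*(1/158)*(-8533))² = (764 - 8533/1422)² = (1077875/1422)² = 1161814515625/2022084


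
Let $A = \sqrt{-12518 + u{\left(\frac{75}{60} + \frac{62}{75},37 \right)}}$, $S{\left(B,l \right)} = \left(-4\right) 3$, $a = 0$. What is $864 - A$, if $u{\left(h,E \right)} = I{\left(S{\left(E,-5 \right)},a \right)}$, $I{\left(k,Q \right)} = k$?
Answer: $864 - i \sqrt{12530} \approx 864.0 - 111.94 i$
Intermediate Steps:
$S{\left(B,l \right)} = -12$
$u{\left(h,E \right)} = -12$
$A = i \sqrt{12530}$ ($A = \sqrt{-12518 - 12} = \sqrt{-12530} = i \sqrt{12530} \approx 111.94 i$)
$864 - A = 864 - i \sqrt{12530}$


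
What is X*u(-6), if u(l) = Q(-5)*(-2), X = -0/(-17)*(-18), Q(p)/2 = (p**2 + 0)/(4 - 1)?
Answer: 0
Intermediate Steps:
Q(p) = 2*p**2/3 (Q(p) = 2*((p**2 + 0)/(4 - 1)) = 2*(p**2/3) = 2*p**2/3)
X = 0 (X = -0*(-1)/17*(-18) = -2*0*(-18) = 0*(-18) = 0)
u(l) = -100/3 (u(l) = ((2/3)*(-5)**2)*(-2) = ((2/3)*25)*(-2) = (50/3)*(-2) = -100/3)
X*u(-6) = 0*(-100/3) = 0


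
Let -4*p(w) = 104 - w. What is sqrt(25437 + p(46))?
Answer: sqrt(101690)/2 ≈ 159.44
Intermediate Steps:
p(w) = -26 + w/4 (p(w) = -(104 - w)/4 = -26 + w/4)
sqrt(25437 + p(46)) = sqrt(25437 + (-26 + (1/4)*46)) = sqrt(25437 + (-26 + 23/2)) = sqrt(25437 - 29/2) = sqrt(50845/2) = sqrt(101690)/2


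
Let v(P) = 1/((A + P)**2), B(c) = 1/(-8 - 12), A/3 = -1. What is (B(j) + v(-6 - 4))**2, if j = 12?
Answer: 22201/11424400 ≈ 0.0019433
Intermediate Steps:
A = -3 (A = 3*(-1) = -3)
B(c) = -1/20 (B(c) = 1/(-20) = -1/20)
v(P) = (-3 + P)**(-2) (v(P) = 1/((-3 + P)**2) = (-3 + P)**(-2))
(B(j) + v(-6 - 4))**2 = (-1/20 + (-3 + (-6 - 4))**(-2))**2 = (-1/20 + (-3 - 10)**(-2))**2 = (-1/20 + (-13)**(-2))**2 = (-1/20 + 1/169)**2 = (-149/3380)**2 = 22201/11424400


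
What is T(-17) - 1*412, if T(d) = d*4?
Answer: -480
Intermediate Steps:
T(d) = 4*d
T(-17) - 1*412 = 4*(-17) - 1*412 = -68 - 412 = -480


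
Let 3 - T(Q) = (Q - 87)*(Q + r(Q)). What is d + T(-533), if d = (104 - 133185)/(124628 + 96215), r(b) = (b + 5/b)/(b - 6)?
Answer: -427083477742556/1294802509 ≈ -3.2984e+5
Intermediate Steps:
r(b) = (b + 5/b)/(-6 + b)
d = -133081/220843 ≈ -0.60260
T(Q) = 3 - (-87 + Q)*(Q + (5 + Q²)/(Q*(-6 + Q))) (T(Q) = 3 - (Q - 87)*(Q + (5 + Q²)/(Q*(-6 + Q))) = 3 - (-87 + Q)*(Q + (5 + Q²)/(Q*(-6 + Q))))
d + T(-533) = -133081/220843 + (435 - 1*(-533)⁴ - 432*(-533)² - 23*(-533) + 92*(-533)³)/((-533)*(-6 - 533)) = -133081/220843 - 1/533*(435 - 1*80706559921 - 432*284089 + 12259 + 92*(-151419437))/(-539) = -133081/220843 - 1/533*(-1/539)*(435 - 80706559921 - 122726448 + 12259 - 13930588204) = -133081/220843 - 1/533*(-1/539)*(-94759861879) = -133081/220843 - 94759861879/287287 = -427083477742556/1294802509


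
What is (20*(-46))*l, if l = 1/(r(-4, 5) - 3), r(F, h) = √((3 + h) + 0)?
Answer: 2760 + 1840*√2 ≈ 5362.2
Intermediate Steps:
r(F, h) = √(3 + h)
l = 1/(-3 + 2*√2) (l = 1/(√(3 + 5) - 3) = 1/(√8 - 3) = 1/(2*√2 - 3) = 1/(-3 + 2*√2) ≈ -5.8284)
(20*(-46))*l = (20*(-46))*(-3 - 2*√2) = -920*(-3 - 2*√2) = 2760 + 1840*√2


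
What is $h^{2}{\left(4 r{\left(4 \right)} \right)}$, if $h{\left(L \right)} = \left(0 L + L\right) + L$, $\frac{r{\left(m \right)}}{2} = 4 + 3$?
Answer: $12544$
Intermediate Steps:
$r{\left(m \right)} = 14$ ($r{\left(m \right)} = 2 \left(4 + 3\right) = 2 \cdot 7 = 14$)
$h{\left(L \right)} = 2 L$ ($h{\left(L \right)} = \left(0 + L\right) + L = L + L = 2 L$)
$h^{2}{\left(4 r{\left(4 \right)} \right)} = \left(2 \cdot 4 \cdot 14\right)^{2} = \left(2 \cdot 56\right)^{2} = 112^{2} = 12544$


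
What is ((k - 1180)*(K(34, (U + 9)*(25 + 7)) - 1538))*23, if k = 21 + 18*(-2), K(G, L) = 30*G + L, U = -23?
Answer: 26550510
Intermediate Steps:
K(G, L) = L + 30*G
k = -15 (k = 21 - 36 = -15)
((k - 1180)*(K(34, (U + 9)*(25 + 7)) - 1538))*23 = ((-15 - 1180)*(((-23 + 9)*(25 + 7) + 30*34) - 1538))*23 = -1195*((-14*32 + 1020) - 1538)*23 = -1195*((-448 + 1020) - 1538)*23 = -1195*(572 - 1538)*23 = -1195*(-966)*23 = 1154370*23 = 26550510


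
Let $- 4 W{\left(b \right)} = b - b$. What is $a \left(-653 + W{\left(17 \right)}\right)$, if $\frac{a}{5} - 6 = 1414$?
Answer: $-4636300$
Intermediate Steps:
$a = 7100$ ($a = 30 + 5 \cdot 1414 = 30 + 7070 = 7100$)
$W{\left(b \right)} = 0$ ($W{\left(b \right)} = - \frac{b - b}{4} = \left(- \frac{1}{4}\right) 0 = 0$)
$a \left(-653 + W{\left(17 \right)}\right) = 7100 \left(-653 + 0\right) = 7100 \left(-653\right) = -4636300$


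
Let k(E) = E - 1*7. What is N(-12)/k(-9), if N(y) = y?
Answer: ¾ ≈ 0.75000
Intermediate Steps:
k(E) = -7 + E (k(E) = E - 7 = -7 + E)
N(-12)/k(-9) = -12/(-7 - 9) = -12/(-16) = -12*(-1/16) = ¾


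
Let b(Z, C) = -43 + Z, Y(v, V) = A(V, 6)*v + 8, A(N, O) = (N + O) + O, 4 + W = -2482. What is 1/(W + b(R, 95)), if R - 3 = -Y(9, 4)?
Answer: -1/2678 ≈ -0.00037341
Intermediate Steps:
W = -2486 (W = -4 - 2482 = -2486)
A(N, O) = N + 2*O
Y(v, V) = 8 + v*(12 + V) (Y(v, V) = (V + 2*6)*v + 8 = (V + 12)*v + 8 = (12 + V)*v + 8 = v*(12 + V) + 8 = 8 + v*(12 + V))
R = -149 (R = 3 - (8 + 9*(12 + 4)) = 3 - (8 + 9*16) = 3 - (8 + 144) = 3 - 1*152 = 3 - 152 = -149)
1/(W + b(R, 95)) = 1/(-2486 + (-43 - 149)) = 1/(-2486 - 192) = 1/(-2678) = -1/2678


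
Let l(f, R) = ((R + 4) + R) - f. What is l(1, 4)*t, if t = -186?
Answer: -2046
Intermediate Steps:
l(f, R) = 4 - f + 2*R (l(f, R) = ((4 + R) + R) - f = (4 + 2*R) - f = 4 - f + 2*R)
l(1, 4)*t = (4 - 1*1 + 2*4)*(-186) = (4 - 1 + 8)*(-186) = 11*(-186) = -2046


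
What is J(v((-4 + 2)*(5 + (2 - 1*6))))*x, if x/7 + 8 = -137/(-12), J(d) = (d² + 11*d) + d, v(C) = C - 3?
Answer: -10045/12 ≈ -837.08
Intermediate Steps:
v(C) = -3 + C
J(d) = d² + 12*d
x = 287/12 (x = -56 + 7*(-137/(-12)) = -56 + 7*(-137*(-1/12)) = -56 + 7*(137/12) = -56 + 959/12 = 287/12 ≈ 23.917)
J(v((-4 + 2)*(5 + (2 - 1*6))))*x = ((-3 + (-4 + 2)*(5 + (2 - 1*6)))*(12 + (-3 + (-4 + 2)*(5 + (2 - 1*6)))))*(287/12) = ((-3 - 2*(5 + (2 - 6)))*(12 + (-3 - 2*(5 + (2 - 6)))))*(287/12) = ((-3 - 2*(5 - 4))*(12 + (-3 - 2*(5 - 4))))*(287/12) = ((-3 - 2*1)*(12 + (-3 - 2*1)))*(287/12) = ((-3 - 2)*(12 + (-3 - 2)))*(287/12) = -5*(12 - 5)*(287/12) = -5*7*(287/12) = -35*287/12 = -10045/12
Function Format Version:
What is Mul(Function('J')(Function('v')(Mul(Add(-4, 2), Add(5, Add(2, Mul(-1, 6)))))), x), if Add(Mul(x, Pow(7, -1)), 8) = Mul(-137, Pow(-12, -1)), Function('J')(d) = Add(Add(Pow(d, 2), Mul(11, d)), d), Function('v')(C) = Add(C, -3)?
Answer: Rational(-10045, 12) ≈ -837.08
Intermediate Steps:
Function('v')(C) = Add(-3, C)
Function('J')(d) = Add(Pow(d, 2), Mul(12, d))
x = Rational(287, 12) (x = Add(-56, Mul(7, Mul(-137, Pow(-12, -1)))) = Add(-56, Mul(7, Mul(-137, Rational(-1, 12)))) = Add(-56, Mul(7, Rational(137, 12))) = Add(-56, Rational(959, 12)) = Rational(287, 12) ≈ 23.917)
Mul(Function('J')(Function('v')(Mul(Add(-4, 2), Add(5, Add(2, Mul(-1, 6)))))), x) = Mul(Mul(Add(-3, Mul(Add(-4, 2), Add(5, Add(2, Mul(-1, 6))))), Add(12, Add(-3, Mul(Add(-4, 2), Add(5, Add(2, Mul(-1, 6))))))), Rational(287, 12)) = Mul(Mul(Add(-3, Mul(-2, Add(5, Add(2, -6)))), Add(12, Add(-3, Mul(-2, Add(5, Add(2, -6)))))), Rational(287, 12)) = Mul(Mul(Add(-3, Mul(-2, Add(5, -4))), Add(12, Add(-3, Mul(-2, Add(5, -4))))), Rational(287, 12)) = Mul(Mul(Add(-3, Mul(-2, 1)), Add(12, Add(-3, Mul(-2, 1)))), Rational(287, 12)) = Mul(Mul(Add(-3, -2), Add(12, Add(-3, -2))), Rational(287, 12)) = Mul(Mul(-5, Add(12, -5)), Rational(287, 12)) = Mul(Mul(-5, 7), Rational(287, 12)) = Mul(-35, Rational(287, 12)) = Rational(-10045, 12)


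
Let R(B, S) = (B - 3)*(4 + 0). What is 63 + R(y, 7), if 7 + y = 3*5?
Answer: 83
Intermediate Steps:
y = 8 (y = -7 + 3*5 = -7 + 15 = 8)
R(B, S) = -12 + 4*B (R(B, S) = (-3 + B)*4 = -12 + 4*B)
63 + R(y, 7) = 63 + (-12 + 4*8) = 63 + (-12 + 32) = 63 + 20 = 83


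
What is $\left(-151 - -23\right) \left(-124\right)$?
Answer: $15872$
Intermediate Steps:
$\left(-151 - -23\right) \left(-124\right) = \left(-151 + \left(-29 + 52\right)\right) \left(-124\right) = \left(-151 + 23\right) \left(-124\right) = \left(-128\right) \left(-124\right) = 15872$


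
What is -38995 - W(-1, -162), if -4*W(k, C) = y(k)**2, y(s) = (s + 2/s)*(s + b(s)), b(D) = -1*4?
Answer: -155755/4 ≈ -38939.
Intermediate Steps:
b(D) = -4
y(s) = (-4 + s)*(s + 2/s) (y(s) = (s + 2/s)*(s - 4) = (s + 2/s)*(-4 + s) = (-4 + s)*(s + 2/s))
W(k, C) = -(2 + k**2 - 8/k - 4*k)**2/4
-38995 - W(-1, -162) = -38995 - (-1)*(-8 - (2 + (-1)**2 - 4*(-1)))**2/(4*(-1)**2) = -38995 - (-1)*(-8 - (2 + 1 + 4))**2/4 = -38995 - (-1)*(-8 - 1*7)**2/4 = -38995 - (-1)*(-8 - 7)**2/4 = -38995 - (-1)*(-15)**2/4 = -38995 - (-1)*225/4 = -38995 - 1*(-225/4) = -38995 + 225/4 = -155755/4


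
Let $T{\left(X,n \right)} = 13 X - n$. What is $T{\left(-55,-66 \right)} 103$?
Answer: $-66847$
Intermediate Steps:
$T{\left(X,n \right)} = - n + 13 X$
$T{\left(-55,-66 \right)} 103 = \left(\left(-1\right) \left(-66\right) + 13 \left(-55\right)\right) 103 = \left(66 - 715\right) 103 = \left(-649\right) 103 = -66847$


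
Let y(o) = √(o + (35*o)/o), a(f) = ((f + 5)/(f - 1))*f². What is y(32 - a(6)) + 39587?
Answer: 39587 + I*√305/5 ≈ 39587.0 + 3.4929*I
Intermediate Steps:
a(f) = f²*(5 + f)/(-1 + f) (a(f) = ((5 + f)/(-1 + f))*f² = f²*(5 + f)/(-1 + f))
y(o) = √(35 + o) (y(o) = √(o + 35) = √(35 + o))
y(32 - a(6)) + 39587 = √(35 + (32 - 6²*(5 + 6)/(-1 + 6))) + 39587 = √(35 + (32 - 36*11/5)) + 39587 = √(35 + (32 - 1*396/5)) + 39587 = √(35 + (32 - 396/5)) + 39587 = √(35 - 236/5) + 39587 = √(-61/5) + 39587 = I*√305/5 + 39587 = 39587 + I*√305/5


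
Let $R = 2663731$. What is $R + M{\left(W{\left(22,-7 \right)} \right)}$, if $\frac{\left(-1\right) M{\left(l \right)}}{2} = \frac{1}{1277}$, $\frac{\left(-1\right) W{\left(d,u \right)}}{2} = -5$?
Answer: $\frac{3401584485}{1277} \approx 2.6637 \cdot 10^{6}$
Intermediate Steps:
$W{\left(d,u \right)} = 10$ ($W{\left(d,u \right)} = \left(-2\right) \left(-5\right) = 10$)
$M{\left(l \right)} = - \frac{2}{1277}$
$R + M{\left(W{\left(22,-7 \right)} \right)} = 2663731 - \frac{2}{1277} = \frac{3401584485}{1277}$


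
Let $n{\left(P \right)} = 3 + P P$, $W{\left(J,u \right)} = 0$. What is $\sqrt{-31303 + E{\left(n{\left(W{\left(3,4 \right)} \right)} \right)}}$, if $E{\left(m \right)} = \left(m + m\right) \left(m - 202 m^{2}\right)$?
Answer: $i \sqrt{42193} \approx 205.41 i$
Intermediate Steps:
$n{\left(P \right)} = 3 + P^{2}$
$E{\left(m \right)} = 2 m \left(m - 202 m^{2}\right)$
$\sqrt{-31303 + E{\left(n{\left(W{\left(3,4 \right)} \right)} \right)}} = \sqrt{-31303 + \left(3 + 0^{2}\right)^{2} \left(2 - 404 \left(3 + 0^{2}\right)\right)} = \sqrt{-31303 + \left(3 + 0\right)^{2} \left(2 - 404 \left(3 + 0\right)\right)} = \sqrt{-31303 + 3^{2} \left(2 - 1212\right)} = \sqrt{-31303 + 9 \left(2 - 1212\right)} = \sqrt{-31303 + 9 \left(-1210\right)} = \sqrt{-31303 - 10890} = \sqrt{-42193} = i \sqrt{42193}$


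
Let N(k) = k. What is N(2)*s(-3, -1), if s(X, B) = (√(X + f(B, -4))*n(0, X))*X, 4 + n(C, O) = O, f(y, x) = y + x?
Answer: 84*I*√2 ≈ 118.79*I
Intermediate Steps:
f(y, x) = x + y
n(C, O) = -4 + O
s(X, B) = X*√(-4 + B + X)*(-4 + X) (s(X, B) = (√(X + (-4 + B))*(-4 + X))*X = (√(-4 + B + X)*(-4 + X))*X = X*√(-4 + B + X)*(-4 + X))
N(2)*s(-3, -1) = 2*(-3*√(-4 - 1 - 3)*(-4 - 3)) = 2*(-3*√(-8)*(-7)) = 2*(-3*2*I*√2*(-7)) = 2*(42*I*√2) = 84*I*√2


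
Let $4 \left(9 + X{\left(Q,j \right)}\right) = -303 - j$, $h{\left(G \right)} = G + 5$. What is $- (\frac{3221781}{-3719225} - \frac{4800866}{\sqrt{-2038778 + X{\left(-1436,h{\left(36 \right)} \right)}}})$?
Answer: $\frac{3221781}{3719225} - \frac{4800866 i \sqrt{2038873}}{2038873} \approx 0.86625 - 3362.2 i$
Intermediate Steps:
$h{\left(G \right)} = 5 + G$
$X{\left(Q,j \right)} = - \frac{339}{4} - \frac{j}{4}$ ($X{\left(Q,j \right)} = -9 + \frac{-303 - j}{4} = -9 - \left(\frac{303}{4} + \frac{j}{4}\right) = - \frac{339}{4} - \frac{j}{4}$)
$- (\frac{3221781}{-3719225} - \frac{4800866}{\sqrt{-2038778 + X{\left(-1436,h{\left(36 \right)} \right)}}}) = - (\frac{3221781}{-3719225} - \frac{4800866}{\sqrt{-2038778 - \left(\frac{339}{4} + \frac{5 + 36}{4}\right)}}) = - (3221781 \left(- \frac{1}{3719225}\right) - \frac{4800866}{\sqrt{-2038778 - 95}}) = - (- \frac{3221781}{3719225} - \frac{4800866}{\sqrt{-2038778 - 95}}) = - (- \frac{3221781}{3719225} - \frac{4800866}{\sqrt{-2038873}}) = - (- \frac{3221781}{3719225} - \frac{4800866}{i \sqrt{2038873}}) = - (- \frac{3221781}{3719225} - 4800866 \left(- \frac{i \sqrt{2038873}}{2038873}\right)) = - (- \frac{3221781}{3719225} + \frac{4800866 i \sqrt{2038873}}{2038873}) = \frac{3221781}{3719225} - \frac{4800866 i \sqrt{2038873}}{2038873}$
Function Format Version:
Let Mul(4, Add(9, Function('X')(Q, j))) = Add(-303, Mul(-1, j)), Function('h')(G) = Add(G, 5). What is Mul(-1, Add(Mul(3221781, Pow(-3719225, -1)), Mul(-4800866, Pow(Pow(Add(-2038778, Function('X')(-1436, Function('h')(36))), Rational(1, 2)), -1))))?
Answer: Add(Rational(3221781, 3719225), Mul(Rational(-4800866, 2038873), I, Pow(2038873, Rational(1, 2)))) ≈ Add(0.86625, Mul(-3362.2, I))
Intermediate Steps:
Function('h')(G) = Add(5, G)
Function('X')(Q, j) = Add(Rational(-339, 4), Mul(Rational(-1, 4), j)) (Function('X')(Q, j) = Add(-9, Mul(Rational(1, 4), Add(-303, Mul(-1, j)))) = Add(-9, Add(Rational(-303, 4), Mul(Rational(-1, 4), j))) = Add(Rational(-339, 4), Mul(Rational(-1, 4), j)))
Mul(-1, Add(Mul(3221781, Pow(-3719225, -1)), Mul(-4800866, Pow(Pow(Add(-2038778, Function('X')(-1436, Function('h')(36))), Rational(1, 2)), -1)))) = Mul(-1, Add(Mul(3221781, Pow(-3719225, -1)), Mul(-4800866, Pow(Pow(Add(-2038778, Add(Rational(-339, 4), Mul(Rational(-1, 4), Add(5, 36)))), Rational(1, 2)), -1)))) = Mul(-1, Add(Mul(3221781, Rational(-1, 3719225)), Mul(-4800866, Pow(Pow(Add(-2038778, Add(Rational(-339, 4), Mul(Rational(-1, 4), 41))), Rational(1, 2)), -1)))) = Mul(-1, Add(Rational(-3221781, 3719225), Mul(-4800866, Pow(Pow(Add(-2038778, Add(Rational(-339, 4), Rational(-41, 4))), Rational(1, 2)), -1)))) = Mul(-1, Add(Rational(-3221781, 3719225), Mul(-4800866, Pow(Pow(Add(-2038778, -95), Rational(1, 2)), -1)))) = Mul(-1, Add(Rational(-3221781, 3719225), Mul(-4800866, Pow(Pow(-2038873, Rational(1, 2)), -1)))) = Mul(-1, Add(Rational(-3221781, 3719225), Mul(-4800866, Pow(Mul(I, Pow(2038873, Rational(1, 2))), -1)))) = Mul(-1, Add(Rational(-3221781, 3719225), Mul(-4800866, Mul(Rational(-1, 2038873), I, Pow(2038873, Rational(1, 2)))))) = Mul(-1, Add(Rational(-3221781, 3719225), Mul(Rational(4800866, 2038873), I, Pow(2038873, Rational(1, 2))))) = Add(Rational(3221781, 3719225), Mul(Rational(-4800866, 2038873), I, Pow(2038873, Rational(1, 2))))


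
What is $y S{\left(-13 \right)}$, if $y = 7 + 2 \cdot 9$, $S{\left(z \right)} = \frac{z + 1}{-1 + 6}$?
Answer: $-60$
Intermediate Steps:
$S{\left(z \right)} = \frac{1}{5} + \frac{z}{5}$ ($S{\left(z \right)} = \frac{1 + z}{5} = \left(1 + z\right) \frac{1}{5} = \frac{1}{5} + \frac{z}{5}$)
$y = 25$ ($y = 7 + 18 = 25$)
$y S{\left(-13 \right)} = 25 \left(\frac{1}{5} + \frac{1}{5} \left(-13\right)\right) = 25 \left(\frac{1}{5} - \frac{13}{5}\right) = 25 \left(- \frac{12}{5}\right) = -60$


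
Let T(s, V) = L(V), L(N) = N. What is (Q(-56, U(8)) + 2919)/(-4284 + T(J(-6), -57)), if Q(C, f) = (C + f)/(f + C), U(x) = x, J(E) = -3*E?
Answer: -2920/4341 ≈ -0.67266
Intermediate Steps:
Q(C, f) = 1 (Q(C, f) = (C + f)/(C + f) = 1)
T(s, V) = V
(Q(-56, U(8)) + 2919)/(-4284 + T(J(-6), -57)) = (1 + 2919)/(-4284 - 57) = 2920/(-4341) = 2920*(-1/4341) = -2920/4341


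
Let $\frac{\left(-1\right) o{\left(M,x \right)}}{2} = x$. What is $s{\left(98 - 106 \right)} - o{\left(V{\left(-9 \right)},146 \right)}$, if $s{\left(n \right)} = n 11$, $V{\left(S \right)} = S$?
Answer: $204$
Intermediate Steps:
$o{\left(M,x \right)} = - 2 x$
$s{\left(n \right)} = 11 n$
$s{\left(98 - 106 \right)} - o{\left(V{\left(-9 \right)},146 \right)} = 11 \left(98 - 106\right) - \left(-2\right) 146 = 11 \left(-8\right) - -292 = -88 + 292 = 204$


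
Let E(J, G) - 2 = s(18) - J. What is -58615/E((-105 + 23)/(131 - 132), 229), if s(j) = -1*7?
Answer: 58615/87 ≈ 673.74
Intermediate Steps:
s(j) = -7
E(J, G) = -5 - J (E(J, G) = 2 + (-7 - J) = -5 - J)
-58615/E((-105 + 23)/(131 - 132), 229) = -58615/(-5 - (-105 + 23)/(131 - 132)) = -58615/(-5 - (-82)/(-1)) = -58615/(-5 - (-82)*(-1)) = -58615/(-5 - 1*82) = -58615/(-5 - 82) = -58615/(-87) = -58615*(-1/87) = 58615/87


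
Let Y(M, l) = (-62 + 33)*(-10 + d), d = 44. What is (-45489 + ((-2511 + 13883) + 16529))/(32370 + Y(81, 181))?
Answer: -4397/7846 ≈ -0.56041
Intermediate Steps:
Y(M, l) = -986 (Y(M, l) = (-62 + 33)*(-10 + 44) = -29*34 = -986)
(-45489 + ((-2511 + 13883) + 16529))/(32370 + Y(81, 181)) = (-45489 + ((-2511 + 13883) + 16529))/(32370 - 986) = (-45489 + (11372 + 16529))/31384 = (-45489 + 27901)*(1/31384) = -17588*1/31384 = -4397/7846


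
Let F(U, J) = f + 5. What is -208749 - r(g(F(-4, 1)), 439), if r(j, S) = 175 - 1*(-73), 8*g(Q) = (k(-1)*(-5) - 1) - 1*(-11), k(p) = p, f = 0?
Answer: -208997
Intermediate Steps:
F(U, J) = 5 (F(U, J) = 0 + 5 = 5)
g(Q) = 15/8 (g(Q) = ((-1*(-5) - 1) - 1*(-11))/8 = ((5 - 1) + 11)/8 = (4 + 11)/8 = (1/8)*15 = 15/8)
r(j, S) = 248 (r(j, S) = 175 + 73 = 248)
-208749 - r(g(F(-4, 1)), 439) = -208749 - 1*248 = -208749 - 248 = -208997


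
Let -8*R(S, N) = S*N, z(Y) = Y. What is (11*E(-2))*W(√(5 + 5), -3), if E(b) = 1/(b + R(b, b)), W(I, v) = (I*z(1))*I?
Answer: -44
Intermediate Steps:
R(S, N) = -N*S/8 (R(S, N) = -S*N/8 = -N*S/8)
W(I, v) = I² (W(I, v) = (I*1)*I = I*I = I²)
E(b) = 1/(b - b²/8) (E(b) = 1/(b - b*b/8) = 1/(b - b²/8))
(11*E(-2))*W(√(5 + 5), -3) = (11*(8/(-2*(8 - 1*(-2)))))*(√(5 + 5))² = (11*(8*(-½)/(8 + 2)))*(√10)² = (11*(8*(-½)/10))*10 = (11*(8*(-½)*(⅒)))*10 = (11*(-⅖))*10 = -22/5*10 = -44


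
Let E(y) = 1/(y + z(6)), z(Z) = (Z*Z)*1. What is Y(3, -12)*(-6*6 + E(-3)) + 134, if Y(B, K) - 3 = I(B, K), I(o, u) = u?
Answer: 5035/11 ≈ 457.73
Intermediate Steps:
Y(B, K) = 3 + K
z(Z) = Z**2 (z(Z) = Z**2*1 = Z**2)
E(y) = 1/(36 + y) (E(y) = 1/(y + 6**2) = 1/(y + 36) = 1/(36 + y))
Y(3, -12)*(-6*6 + E(-3)) + 134 = (3 - 12)*(-6*6 + 1/(36 - 3)) + 134 = -9*(-36 + 1/33) + 134 = -9*(-1187/33) + 134 = 3561/11 + 134 = 5035/11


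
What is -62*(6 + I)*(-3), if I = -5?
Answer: 186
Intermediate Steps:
-62*(6 + I)*(-3) = -62*(6 - 5)*(-3) = -62*(-3) = 186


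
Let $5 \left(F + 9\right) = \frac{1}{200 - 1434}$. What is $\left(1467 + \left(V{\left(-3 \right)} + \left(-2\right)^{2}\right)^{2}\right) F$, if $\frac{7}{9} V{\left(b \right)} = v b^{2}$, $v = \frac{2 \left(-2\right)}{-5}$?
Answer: $- \frac{15964139143}{1079750} \approx -14785.0$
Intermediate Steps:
$F = - \frac{55531}{6170}$ ($F = -9 + \frac{1}{5 \left(200 - 1434\right)} = -9 + \frac{1}{5 \left(-1234\right)} = -9 + \frac{1}{5} \left(- \frac{1}{1234}\right) = -9 - \frac{1}{6170} = - \frac{55531}{6170} \approx -9.0002$)
$v = \frac{4}{5}$ ($v = \left(-4\right) \left(- \frac{1}{5}\right) = \frac{4}{5} \approx 0.8$)
$V{\left(b \right)} = \frac{36 b^{2}}{35}$ ($V{\left(b \right)} = \frac{9 \frac{4 b^{2}}{5}}{7} = \frac{36 b^{2}}{35}$)
$\left(1467 + \left(V{\left(-3 \right)} + \left(-2\right)^{2}\right)^{2}\right) F = \left(1467 + \left(\frac{36 \left(-3\right)^{2}}{35} + \left(-2\right)^{2}\right)^{2}\right) \left(- \frac{55531}{6170}\right) = \left(1467 + \left(\frac{36}{35} \cdot 9 + 4\right)^{2}\right) \left(- \frac{55531}{6170}\right) = \left(1467 + \left(\frac{324}{35} + 4\right)^{2}\right) \left(- \frac{55531}{6170}\right) = \left(1467 + \left(\frac{464}{35}\right)^{2}\right) \left(- \frac{55531}{6170}\right) = \left(1467 + \frac{215296}{1225}\right) \left(- \frac{55531}{6170}\right) = \frac{2012371}{1225} \left(- \frac{55531}{6170}\right) = - \frac{15964139143}{1079750}$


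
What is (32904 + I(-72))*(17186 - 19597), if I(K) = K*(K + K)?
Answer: -104328792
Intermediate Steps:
I(K) = 2*K² (I(K) = K*(2*K) = 2*K²)
(32904 + I(-72))*(17186 - 19597) = (32904 + 2*(-72)²)*(17186 - 19597) = (32904 + 2*5184)*(-2411) = (32904 + 10368)*(-2411) = 43272*(-2411) = -104328792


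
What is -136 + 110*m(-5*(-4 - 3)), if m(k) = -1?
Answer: -246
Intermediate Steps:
-136 + 110*m(-5*(-4 - 3)) = -136 + 110*(-1) = -136 - 110 = -246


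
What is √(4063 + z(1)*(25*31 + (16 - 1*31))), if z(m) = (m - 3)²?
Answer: √7103 ≈ 84.279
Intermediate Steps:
z(m) = (-3 + m)²
√(4063 + z(1)*(25*31 + (16 - 1*31))) = √(4063 + (-3 + 1)²*(25*31 + (16 - 1*31))) = √(4063 + (-2)²*(775 + (16 - 31))) = √(4063 + 4*(775 - 15)) = √(4063 + 4*760) = √(4063 + 3040) = √7103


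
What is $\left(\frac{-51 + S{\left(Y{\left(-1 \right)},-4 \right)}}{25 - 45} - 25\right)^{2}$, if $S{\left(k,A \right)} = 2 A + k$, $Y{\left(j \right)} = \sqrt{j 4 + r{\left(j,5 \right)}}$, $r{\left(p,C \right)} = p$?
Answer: $\frac{\left(441 + i \sqrt{5}\right)^{2}}{400} \approx 486.19 + 4.9305 i$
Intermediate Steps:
$Y{\left(j \right)} = \sqrt{5} \sqrt{j}$ ($Y{\left(j \right)} = \sqrt{j 4 + j} = \sqrt{4 j + j} = \sqrt{5 j} = \sqrt{5} \sqrt{j}$)
$S{\left(k,A \right)} = k + 2 A$
$\left(\frac{-51 + S{\left(Y{\left(-1 \right)},-4 \right)}}{25 - 45} - 25\right)^{2} = \left(\frac{-51 + \left(\sqrt{5} \sqrt{-1} + 2 \left(-4\right)\right)}{25 - 45} - 25\right)^{2} = \left(\frac{-51 - \left(8 - \sqrt{5} i\right)}{25 - 45} - 25\right)^{2} = \left(\frac{-51 - \left(8 - i \sqrt{5}\right)}{-20} - 25\right)^{2} = \left(\left(-51 - \left(8 - i \sqrt{5}\right)\right) \left(- \frac{1}{20}\right) - 25\right)^{2} = \left(\left(-59 + i \sqrt{5}\right) \left(- \frac{1}{20}\right) - 25\right)^{2} = \left(\left(\frac{59}{20} - \frac{i \sqrt{5}}{20}\right) - 25\right)^{2} = \left(- \frac{441}{20} - \frac{i \sqrt{5}}{20}\right)^{2}$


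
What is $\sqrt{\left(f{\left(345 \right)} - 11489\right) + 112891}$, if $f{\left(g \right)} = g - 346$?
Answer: $\sqrt{101401} \approx 318.44$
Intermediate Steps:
$f{\left(g \right)} = -346 + g$
$\sqrt{\left(f{\left(345 \right)} - 11489\right) + 112891} = \sqrt{\left(\left(-346 + 345\right) - 11489\right) + 112891} = \sqrt{\left(-1 - 11489\right) + 112891} = \sqrt{-11490 + 112891} = \sqrt{101401}$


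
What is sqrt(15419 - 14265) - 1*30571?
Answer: -30571 + sqrt(1154) ≈ -30537.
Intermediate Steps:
sqrt(15419 - 14265) - 1*30571 = sqrt(1154) - 30571 = -30571 + sqrt(1154)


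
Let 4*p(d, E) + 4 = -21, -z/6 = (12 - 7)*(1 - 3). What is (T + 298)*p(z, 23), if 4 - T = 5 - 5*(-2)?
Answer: -7175/4 ≈ -1793.8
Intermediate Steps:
z = 60 (z = -6*(12 - 7)*(1 - 3) = -30*(-2) = -6*(-10) = 60)
p(d, E) = -25/4 (p(d, E) = -1 + (¼)*(-21) = -1 - 21/4 = -25/4)
T = -11 (T = 4 - (5 - 5*(-2)) = 4 - (5 + 10) = 4 - 1*15 = 4 - 15 = -11)
(T + 298)*p(z, 23) = (-11 + 298)*(-25/4) = 287*(-25/4) = -7175/4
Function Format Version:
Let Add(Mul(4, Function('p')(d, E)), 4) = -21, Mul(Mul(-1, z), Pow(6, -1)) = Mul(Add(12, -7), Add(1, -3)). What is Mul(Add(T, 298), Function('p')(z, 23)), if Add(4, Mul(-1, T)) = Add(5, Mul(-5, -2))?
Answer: Rational(-7175, 4) ≈ -1793.8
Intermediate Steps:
z = 60 (z = Mul(-6, Mul(Add(12, -7), Add(1, -3))) = Mul(-6, Mul(5, -2)) = Mul(-6, -10) = 60)
Function('p')(d, E) = Rational(-25, 4) (Function('p')(d, E) = Add(-1, Mul(Rational(1, 4), -21)) = Add(-1, Rational(-21, 4)) = Rational(-25, 4))
T = -11 (T = Add(4, Mul(-1, Add(5, Mul(-5, -2)))) = Add(4, Mul(-1, Add(5, 10))) = Add(4, Mul(-1, 15)) = Add(4, -15) = -11)
Mul(Add(T, 298), Function('p')(z, 23)) = Mul(Add(-11, 298), Rational(-25, 4)) = Mul(287, Rational(-25, 4)) = Rational(-7175, 4)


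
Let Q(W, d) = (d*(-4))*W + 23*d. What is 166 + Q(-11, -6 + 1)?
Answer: -169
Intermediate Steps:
Q(W, d) = 23*d - 4*W*d (Q(W, d) = (-4*d)*W + 23*d = -4*W*d + 23*d = 23*d - 4*W*d)
166 + Q(-11, -6 + 1) = 166 + (-6 + 1)*(23 - 4*(-11)) = 166 - 5*(23 + 44) = 166 - 5*67 = 166 - 335 = -169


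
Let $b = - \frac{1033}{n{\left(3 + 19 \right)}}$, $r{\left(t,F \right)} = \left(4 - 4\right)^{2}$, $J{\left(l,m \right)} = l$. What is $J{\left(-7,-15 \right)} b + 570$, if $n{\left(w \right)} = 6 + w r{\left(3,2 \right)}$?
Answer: $\frac{10651}{6} \approx 1775.2$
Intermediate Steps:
$r{\left(t,F \right)} = 0$ ($r{\left(t,F \right)} = 0^{2} = 0$)
$n{\left(w \right)} = 6$ ($n{\left(w \right)} = 6 + w 0 = 6 + 0 = 6$)
$b = - \frac{1033}{6} \approx -172.17$
$J{\left(-7,-15 \right)} b + 570 = \left(-7\right) \left(- \frac{1033}{6}\right) + 570 = \frac{7231}{6} + 570 = \frac{10651}{6}$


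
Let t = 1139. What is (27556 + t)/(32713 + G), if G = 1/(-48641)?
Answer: 1395753495/1591193032 ≈ 0.87717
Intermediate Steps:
G = -1/48641 ≈ -2.0559e-5
(27556 + t)/(32713 + G) = (27556 + 1139)/(32713 - 1/48641) = 28695/(1591193032/48641) = 28695*(48641/1591193032) = 1395753495/1591193032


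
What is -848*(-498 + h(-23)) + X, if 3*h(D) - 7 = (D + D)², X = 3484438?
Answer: 9919922/3 ≈ 3.3066e+6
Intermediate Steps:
h(D) = 7/3 + 4*D²/3 (h(D) = 7/3 + (D + D)²/3 = 7/3 + (2*D)²/3 = 7/3 + (4*D²)/3 = 7/3 + 4*D²/3)
-848*(-498 + h(-23)) + X = -848*(-498 + (7/3 + (4/3)*(-23)²)) + 3484438 = -848*(-498 + (7/3 + (4/3)*529)) + 3484438 = -848*(-498 + (7/3 + 2116/3)) + 3484438 = -848*(-498 + 2123/3) + 3484438 = -848*629/3 + 3484438 = -533392/3 + 3484438 = 9919922/3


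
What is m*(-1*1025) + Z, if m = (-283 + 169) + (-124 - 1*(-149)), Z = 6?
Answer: 91231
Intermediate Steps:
m = -89 (m = -114 + (-124 + 149) = -114 + 25 = -89)
m*(-1*1025) + Z = -(-89)*1025 + 6 = -89*(-1025) + 6 = 91225 + 6 = 91231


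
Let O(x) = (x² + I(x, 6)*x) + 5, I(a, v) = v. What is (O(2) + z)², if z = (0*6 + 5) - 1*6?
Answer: 400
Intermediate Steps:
z = -1 (z = (0 + 5) - 6 = 5 - 6 = -1)
O(x) = 5 + x² + 6*x (O(x) = (x² + 6*x) + 5 = 5 + x² + 6*x)
(O(2) + z)² = ((5 + 2² + 6*2) - 1)² = ((5 + 4 + 12) - 1)² = (21 - 1)² = 20² = 400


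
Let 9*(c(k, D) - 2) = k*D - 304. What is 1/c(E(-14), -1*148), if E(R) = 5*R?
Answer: 3/3358 ≈ 0.00089339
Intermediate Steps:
c(k, D) = -286/9 + D*k/9 (c(k, D) = 2 + (k*D - 304)/9 = 2 + (D*k - 304)/9 = 2 + (-304 + D*k)/9 = 2 + (-304/9 + D*k/9) = -286/9 + D*k/9)
1/c(E(-14), -1*148) = 1/(-286/9 + (-1*148)*(5*(-14))/9) = 1/(-286/9 + (⅑)*(-148)*(-70)) = 1/(-286/9 + 10360/9) = 1/(3358/3) = 3/3358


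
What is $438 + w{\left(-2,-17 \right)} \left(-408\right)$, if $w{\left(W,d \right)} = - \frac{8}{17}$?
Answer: $630$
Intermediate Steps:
$w{\left(W,d \right)} = - \frac{8}{17}$ ($w{\left(W,d \right)} = \left(-8\right) \frac{1}{17} = - \frac{8}{17}$)
$438 + w{\left(-2,-17 \right)} \left(-408\right) = 438 - -192 = 438 + 192 = 630$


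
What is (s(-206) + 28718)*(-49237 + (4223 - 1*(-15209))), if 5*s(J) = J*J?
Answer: -1108900986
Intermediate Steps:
s(J) = J²/5 (s(J) = (J*J)/5 = J²/5)
(s(-206) + 28718)*(-49237 + (4223 - 1*(-15209))) = ((⅕)*(-206)² + 28718)*(-49237 + (4223 - 1*(-15209))) = ((⅕)*42436 + 28718)*(-49237 + (4223 + 15209)) = (42436/5 + 28718)*(-49237 + 19432) = (186026/5)*(-29805) = -1108900986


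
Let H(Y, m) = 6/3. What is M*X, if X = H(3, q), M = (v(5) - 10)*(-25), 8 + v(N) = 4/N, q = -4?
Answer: 860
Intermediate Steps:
H(Y, m) = 2 (H(Y, m) = 6*(⅓) = 2)
v(N) = -8 + 4/N
M = 430 (M = ((-8 + 4/5) - 10)*(-25) = ((-8 + 4*(⅕)) - 10)*(-25) = ((-8 + ⅘) - 10)*(-25) = (-36/5 - 10)*(-25) = -86/5*(-25) = 430)
X = 2
M*X = 430*2 = 860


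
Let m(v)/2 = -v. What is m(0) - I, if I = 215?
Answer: -215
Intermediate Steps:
m(v) = -2*v (m(v) = 2*(-v) = -2*v)
m(0) - I = -2*0 - 1*215 = 0 - 215 = -215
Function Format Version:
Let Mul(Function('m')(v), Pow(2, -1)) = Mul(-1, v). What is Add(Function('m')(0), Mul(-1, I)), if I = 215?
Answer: -215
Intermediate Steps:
Function('m')(v) = Mul(-2, v) (Function('m')(v) = Mul(2, Mul(-1, v)) = Mul(-2, v))
Add(Function('m')(0), Mul(-1, I)) = Add(Mul(-2, 0), Mul(-1, 215)) = Add(0, -215) = -215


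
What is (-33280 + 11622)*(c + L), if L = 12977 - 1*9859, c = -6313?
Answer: 69197310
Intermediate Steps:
L = 3118 (L = 12977 - 9859 = 3118)
(-33280 + 11622)*(c + L) = (-33280 + 11622)*(-6313 + 3118) = -21658*(-3195) = 69197310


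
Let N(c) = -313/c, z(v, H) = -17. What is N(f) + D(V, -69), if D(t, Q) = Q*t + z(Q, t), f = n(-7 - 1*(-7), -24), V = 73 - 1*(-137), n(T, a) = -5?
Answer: -72222/5 ≈ -14444.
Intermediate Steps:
V = 210 (V = 73 + 137 = 210)
f = -5
D(t, Q) = -17 + Q*t (D(t, Q) = Q*t - 17 = -17 + Q*t)
N(f) + D(V, -69) = -313/(-5) + (-17 - 69*210) = -313*(-⅕) + (-17 - 14490) = 313/5 - 14507 = -72222/5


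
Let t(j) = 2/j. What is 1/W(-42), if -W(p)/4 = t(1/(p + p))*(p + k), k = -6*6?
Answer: -1/52416 ≈ -1.9078e-5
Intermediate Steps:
k = -36
W(p) = -16*p*(-36 + p) (W(p) = -4*2/(1/(p + p))*(p - 36) = -4*2/(1/(2*p))*(-36 + p) = -4*2/((1/(2*p)))*(-36 + p) = -4*2*(2*p)*(-36 + p) = -4*4*p*(-36 + p) = -16*p*(-36 + p))
1/W(-42) = 1/(16*(-42)*(36 - 1*(-42))) = 1/(16*(-42)*(36 + 42)) = 1/(16*(-42)*78) = 1/(-52416) = -1/52416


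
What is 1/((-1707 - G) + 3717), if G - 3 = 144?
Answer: 1/1863 ≈ 0.00053677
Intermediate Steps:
G = 147 (G = 3 + 144 = 147)
1/((-1707 - G) + 3717) = 1/((-1707 - 1*147) + 3717) = 1/((-1707 - 147) + 3717) = 1/(-1854 + 3717) = 1/1863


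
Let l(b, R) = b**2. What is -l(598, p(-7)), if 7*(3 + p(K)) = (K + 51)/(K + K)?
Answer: -357604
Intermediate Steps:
p(K) = -3 + (51 + K)/(14*K) (p(K) = -3 + ((K + 51)/(K + K))/7 = -3 + ((51 + K)/((2*K)))/7 = -3 + ((51 + K)*(1/(2*K)))/7 = -3 + ((51 + K)/(2*K))/7 = -3 + (51 + K)/(14*K))
-l(598, p(-7)) = -1*598**2 = -1*357604 = -357604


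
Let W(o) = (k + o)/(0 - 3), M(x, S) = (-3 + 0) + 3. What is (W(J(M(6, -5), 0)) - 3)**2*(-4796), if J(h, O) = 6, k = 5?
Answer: -1918400/9 ≈ -2.1316e+5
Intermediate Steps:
M(x, S) = 0 (M(x, S) = -3 + 3 = 0)
W(o) = -5/3 - o/3 (W(o) = (5 + o)/(0 - 3) = (5 + o)/(-3) = (5 + o)*(-1/3) = -5/3 - o/3)
(W(J(M(6, -5), 0)) - 3)**2*(-4796) = ((-5/3 - 1/3*6) - 3)**2*(-4796) = ((-5/3 - 2) - 3)**2*(-4796) = (-11/3 - 3)**2*(-4796) = (-20/3)**2*(-4796) = (400/9)*(-4796) = -1918400/9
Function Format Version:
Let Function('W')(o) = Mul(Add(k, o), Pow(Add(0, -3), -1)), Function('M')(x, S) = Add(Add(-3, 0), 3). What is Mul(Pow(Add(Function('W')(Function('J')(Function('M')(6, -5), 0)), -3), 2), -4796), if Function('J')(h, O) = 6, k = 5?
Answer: Rational(-1918400, 9) ≈ -2.1316e+5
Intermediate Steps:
Function('M')(x, S) = 0 (Function('M')(x, S) = Add(-3, 3) = 0)
Function('W')(o) = Add(Rational(-5, 3), Mul(Rational(-1, 3), o)) (Function('W')(o) = Mul(Add(5, o), Pow(Add(0, -3), -1)) = Mul(Add(5, o), Pow(-3, -1)) = Mul(Add(5, o), Rational(-1, 3)) = Add(Rational(-5, 3), Mul(Rational(-1, 3), o)))
Mul(Pow(Add(Function('W')(Function('J')(Function('M')(6, -5), 0)), -3), 2), -4796) = Mul(Pow(Add(Add(Rational(-5, 3), Mul(Rational(-1, 3), 6)), -3), 2), -4796) = Mul(Pow(Add(Add(Rational(-5, 3), -2), -3), 2), -4796) = Mul(Pow(Add(Rational(-11, 3), -3), 2), -4796) = Mul(Pow(Rational(-20, 3), 2), -4796) = Mul(Rational(400, 9), -4796) = Rational(-1918400, 9)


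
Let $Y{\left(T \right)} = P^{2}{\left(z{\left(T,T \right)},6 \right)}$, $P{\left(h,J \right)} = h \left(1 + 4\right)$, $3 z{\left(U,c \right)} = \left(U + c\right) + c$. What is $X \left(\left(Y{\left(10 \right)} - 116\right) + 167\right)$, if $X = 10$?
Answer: $25510$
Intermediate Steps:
$z{\left(U,c \right)} = \frac{U}{3} + \frac{2 c}{3}$ ($z{\left(U,c \right)} = \frac{\left(U + c\right) + c}{3} = \frac{U + 2 c}{3} = \frac{U}{3} + \frac{2 c}{3}$)
$P{\left(h,J \right)} = 5 h$ ($P{\left(h,J \right)} = h 5 = 5 h$)
$Y{\left(T \right)} = 25 T^{2}$ ($Y{\left(T \right)} = \left(5 \left(\frac{T}{3} + \frac{2 T}{3}\right)\right)^{2} = \left(5 T\right)^{2} = 25 T^{2}$)
$X \left(\left(Y{\left(10 \right)} - 116\right) + 167\right) = 10 \left(\left(25 \cdot 10^{2} - 116\right) + 167\right) = 10 \left(\left(25 \cdot 100 - 116\right) + 167\right) = 10 \left(\left(2500 - 116\right) + 167\right) = 10 \left(2384 + 167\right) = 10 \cdot 2551 = 25510$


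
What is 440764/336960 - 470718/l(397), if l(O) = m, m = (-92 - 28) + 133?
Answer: -3050142449/84240 ≈ -36208.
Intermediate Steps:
m = 13 (m = -120 + 133 = 13)
l(O) = 13
440764/336960 - 470718/l(397) = 440764/336960 - 470718/13 = 440764*(1/336960) - 470718*1/13 = 110191/84240 - 470718/13 = -3050142449/84240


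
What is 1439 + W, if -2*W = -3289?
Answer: 6167/2 ≈ 3083.5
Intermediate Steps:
W = 3289/2 (W = -1/2*(-3289) = 3289/2 ≈ 1644.5)
1439 + W = 1439 + 3289/2 = 6167/2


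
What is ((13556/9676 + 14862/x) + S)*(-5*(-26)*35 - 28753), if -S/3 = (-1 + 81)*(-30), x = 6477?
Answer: -910569423518731/5222621 ≈ -1.7435e+8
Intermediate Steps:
S = 7200 (S = -3*(-1 + 81)*(-30) = -240*(-30) = -3*(-2400) = 7200)
((13556/9676 + 14862/x) + S)*(-5*(-26)*35 - 28753) = ((13556/9676 + 14862/6477) + 7200)*(-5*(-26)*35 - 28753) = ((13556*(1/9676) + 14862*(1/6477)) + 7200)*(130*35 - 28753) = ((3389/2419 + 4954/2159) + 7200)*(4550 - 28753) = (19300577/5222621 + 7200)*(-24203) = (37622171777/5222621)*(-24203) = -910569423518731/5222621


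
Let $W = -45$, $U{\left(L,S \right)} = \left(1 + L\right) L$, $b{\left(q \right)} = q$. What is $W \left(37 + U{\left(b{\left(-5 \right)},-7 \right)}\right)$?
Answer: $-2565$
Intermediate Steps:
$U{\left(L,S \right)} = L \left(1 + L\right)$
$W \left(37 + U{\left(b{\left(-5 \right)},-7 \right)}\right) = - 45 \left(37 - 5 \left(1 - 5\right)\right) = - 45 \left(37 - -20\right) = - 45 \left(37 + 20\right) = \left(-45\right) 57 = -2565$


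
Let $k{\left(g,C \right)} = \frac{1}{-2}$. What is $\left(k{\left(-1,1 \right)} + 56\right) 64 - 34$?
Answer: $3518$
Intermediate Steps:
$k{\left(g,C \right)} = - \frac{1}{2}$
$\left(k{\left(-1,1 \right)} + 56\right) 64 - 34 = \left(- \frac{1}{2} + 56\right) 64 - 34 = \frac{111}{2} \cdot 64 - 34 = 3552 - 34 = 3518$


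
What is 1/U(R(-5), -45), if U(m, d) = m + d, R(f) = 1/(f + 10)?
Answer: -5/224 ≈ -0.022321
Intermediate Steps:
R(f) = 1/(10 + f)
U(m, d) = d + m
1/U(R(-5), -45) = 1/(-45 + 1/(10 - 5)) = 1/(-45 + 1/5) = 1/(-45 + ⅕) = 1/(-224/5) = -5/224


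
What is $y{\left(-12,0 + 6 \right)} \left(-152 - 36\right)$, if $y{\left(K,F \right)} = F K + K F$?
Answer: $27072$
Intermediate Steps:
$y{\left(K,F \right)} = 2 F K$ ($y{\left(K,F \right)} = F K + F K = 2 F K$)
$y{\left(-12,0 + 6 \right)} \left(-152 - 36\right) = 2 \left(0 + 6\right) \left(-12\right) \left(-152 - 36\right) = 2 \cdot 6 \left(-12\right) \left(-188\right) = \left(-144\right) \left(-188\right) = 27072$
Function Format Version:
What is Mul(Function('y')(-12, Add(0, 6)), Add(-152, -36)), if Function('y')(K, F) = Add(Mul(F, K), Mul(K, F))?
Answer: 27072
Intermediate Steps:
Function('y')(K, F) = Mul(2, F, K) (Function('y')(K, F) = Add(Mul(F, K), Mul(F, K)) = Mul(2, F, K))
Mul(Function('y')(-12, Add(0, 6)), Add(-152, -36)) = Mul(Mul(2, Add(0, 6), -12), Add(-152, -36)) = Mul(Mul(2, 6, -12), -188) = Mul(-144, -188) = 27072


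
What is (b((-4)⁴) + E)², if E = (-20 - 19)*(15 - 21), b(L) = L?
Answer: 240100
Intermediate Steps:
E = 234 (E = -39*(-6) = 234)
(b((-4)⁴) + E)² = ((-4)⁴ + 234)² = (256 + 234)² = 490² = 240100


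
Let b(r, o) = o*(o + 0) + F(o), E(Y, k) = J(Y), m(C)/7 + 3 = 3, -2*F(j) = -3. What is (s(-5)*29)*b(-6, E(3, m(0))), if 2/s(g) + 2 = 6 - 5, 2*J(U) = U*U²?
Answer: -21315/2 ≈ -10658.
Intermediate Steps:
F(j) = 3/2 (F(j) = -½*(-3) = 3/2)
m(C) = 0 (m(C) = -21 + 7*3 = -21 + 21 = 0)
J(U) = U³/2 (J(U) = (U*U²)/2 = U³/2)
E(Y, k) = Y³/2
b(r, o) = 3/2 + o² (b(r, o) = o*(o + 0) + 3/2 = o*o + 3/2 = o² + 3/2 = 3/2 + o²)
s(g) = -2 (s(g) = 2/(-2 + (6 - 5)) = 2/(-2 + 1) = 2/(-1) = 2*(-1) = -2)
(s(-5)*29)*b(-6, E(3, m(0))) = (-2*29)*(3/2 + ((½)*3³)²) = -58*(3/2 + ((½)*27)²) = -58*(3/2 + (27/2)²) = -58*(3/2 + 729/4) = -58*735/4 = -21315/2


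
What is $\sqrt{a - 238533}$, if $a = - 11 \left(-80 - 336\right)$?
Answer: $i \sqrt{233957} \approx 483.69 i$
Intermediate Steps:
$a = 4576$ ($a = \left(-11\right) \left(-416\right) = 4576$)
$\sqrt{a - 238533} = \sqrt{4576 - 238533} = \sqrt{-233957} = i \sqrt{233957}$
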